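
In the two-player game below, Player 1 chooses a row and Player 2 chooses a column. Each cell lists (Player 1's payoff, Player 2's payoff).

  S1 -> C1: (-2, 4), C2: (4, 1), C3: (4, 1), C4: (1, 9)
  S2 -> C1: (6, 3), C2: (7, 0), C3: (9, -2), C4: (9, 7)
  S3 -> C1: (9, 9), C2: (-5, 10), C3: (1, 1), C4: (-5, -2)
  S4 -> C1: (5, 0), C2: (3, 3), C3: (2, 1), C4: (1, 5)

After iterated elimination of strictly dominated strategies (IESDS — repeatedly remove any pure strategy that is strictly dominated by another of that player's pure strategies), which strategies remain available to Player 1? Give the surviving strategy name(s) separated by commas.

S2, S3

Row S1 is eliminated: S2 beats it against every remaining column (C1: 6>-2, C2: 7>4, C3: 9>4, C4: 9>1).
Row S4 is eliminated: S2 beats it against every remaining column (C1: 6>5, C2: 7>3, C3: 9>2, C4: 9>1).
Player 2's strategy C3 is strictly dominated by C1 (S2: 3>-2, S3: 9>1) and is removed.
Among the remaining strategies, none is strictly dominated by another pure strategy of the same player, so the elimination stops.
Surviving strategies — Player 1: {S2, S3}; Player 2: {C1, C2, C4}.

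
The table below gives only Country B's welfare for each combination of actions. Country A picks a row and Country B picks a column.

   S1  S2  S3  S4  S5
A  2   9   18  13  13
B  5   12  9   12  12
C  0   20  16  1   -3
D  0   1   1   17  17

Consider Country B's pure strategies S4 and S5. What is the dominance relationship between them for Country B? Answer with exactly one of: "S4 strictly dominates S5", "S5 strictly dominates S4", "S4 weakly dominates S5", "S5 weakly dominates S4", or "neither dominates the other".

Compare S4 to S5 across each opponent action: A: 13=13, B: 12=12, C: 1>-3, D: 17=17.
S4 is at least as good everywhere and strictly better somewhere (tied only at A, B, D), so S4 weakly but not strictly dominates S5.

S4 weakly dominates S5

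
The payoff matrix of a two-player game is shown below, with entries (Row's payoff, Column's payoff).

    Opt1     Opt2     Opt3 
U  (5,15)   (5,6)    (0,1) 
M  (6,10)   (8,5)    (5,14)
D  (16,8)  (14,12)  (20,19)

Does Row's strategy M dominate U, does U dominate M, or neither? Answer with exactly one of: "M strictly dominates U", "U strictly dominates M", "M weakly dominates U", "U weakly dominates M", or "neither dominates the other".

M's payoffs vs U's, by Column's action — Opt1: 6>5, Opt2: 8>5, Opt3: 5>0.
M gives a strictly higher payoff against each opponent action, so M strictly dominates U.

M strictly dominates U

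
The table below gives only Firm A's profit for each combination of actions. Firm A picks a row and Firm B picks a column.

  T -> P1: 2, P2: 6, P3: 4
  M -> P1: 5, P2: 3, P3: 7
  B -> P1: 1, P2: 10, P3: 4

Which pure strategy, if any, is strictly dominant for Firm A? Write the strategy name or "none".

none

T fails to dominate M at P1 (2<5).
M fails to dominate T at P2 (3<6).
B fails to dominate T at P1 (1<2).
No single strategy dominates all the others.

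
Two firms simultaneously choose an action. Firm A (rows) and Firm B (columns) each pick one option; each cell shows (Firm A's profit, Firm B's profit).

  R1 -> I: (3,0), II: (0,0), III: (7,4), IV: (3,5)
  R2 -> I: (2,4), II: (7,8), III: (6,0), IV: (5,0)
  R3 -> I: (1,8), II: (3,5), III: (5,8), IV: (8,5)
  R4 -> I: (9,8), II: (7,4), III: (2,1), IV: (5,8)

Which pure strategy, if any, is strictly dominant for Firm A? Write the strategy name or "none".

R1 fails to dominate R2 at II (0<7).
R2 fails to dominate R1 at I (2<3).
R3 fails to dominate R1 at I (1<3).
R4 fails to dominate R1 at III (2<7).
No single strategy dominates all the others.

none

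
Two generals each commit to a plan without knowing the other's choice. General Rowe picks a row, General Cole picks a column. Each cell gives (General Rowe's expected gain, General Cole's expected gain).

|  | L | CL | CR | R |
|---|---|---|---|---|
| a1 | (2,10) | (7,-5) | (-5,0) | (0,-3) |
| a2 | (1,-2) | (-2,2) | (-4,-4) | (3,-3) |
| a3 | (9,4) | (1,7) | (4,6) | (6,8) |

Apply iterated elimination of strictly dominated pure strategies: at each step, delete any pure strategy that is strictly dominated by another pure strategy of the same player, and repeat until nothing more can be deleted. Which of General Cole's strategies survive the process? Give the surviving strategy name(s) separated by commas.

For General Rowe, a3 strictly dominates a2 on the remaining columns (L: 9>1, CL: 1>-2, CR: 4>-4, R: 6>3); eliminate a2.
Column CL is eliminated: R beats it against every remaining row (a1: -3>-5, a3: 8>7).
For General Rowe, a3 strictly dominates a1 on the remaining columns (L: 9>2, CR: 4>-5, R: 6>0); eliminate a1.
Column L is eliminated: CR beats it against every remaining row (a3: 6>4).
Column CR is eliminated: R beats it against every remaining row (a3: 8>6).
Among the remaining strategies, none is strictly dominated by another pure strategy of the same player, so the elimination stops.
Surviving strategies — General Rowe: {a3}; General Cole: {R}.

R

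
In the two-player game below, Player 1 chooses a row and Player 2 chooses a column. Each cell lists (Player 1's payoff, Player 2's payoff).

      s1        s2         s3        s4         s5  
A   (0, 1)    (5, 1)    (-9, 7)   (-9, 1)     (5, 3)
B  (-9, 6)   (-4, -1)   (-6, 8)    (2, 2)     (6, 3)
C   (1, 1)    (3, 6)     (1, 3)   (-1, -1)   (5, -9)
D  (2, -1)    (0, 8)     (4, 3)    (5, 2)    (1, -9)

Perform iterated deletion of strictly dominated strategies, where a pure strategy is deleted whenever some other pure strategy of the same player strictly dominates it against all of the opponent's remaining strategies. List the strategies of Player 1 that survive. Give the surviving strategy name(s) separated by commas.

Player 2's strategy s1 is strictly dominated by s3 (A: 7>1, B: 8>6, C: 3>1, D: 3>-1) and is removed.
Column s4 is eliminated: s3 beats it against every remaining row (A: 7>1, B: 8>2, C: 3>-1, D: 3>2).
Player 2's strategy s5 is strictly dominated by s3 (A: 7>3, B: 8>3, C: 3>-9, D: 3>-9) and is removed.
For Player 1, C strictly dominates B on the remaining columns (s2: 3>-4, s3: 1>-6); eliminate B.
Among the remaining strategies, none is strictly dominated by another pure strategy of the same player, so the elimination stops.
Surviving strategies — Player 1: {A, C, D}; Player 2: {s2, s3}.

A, C, D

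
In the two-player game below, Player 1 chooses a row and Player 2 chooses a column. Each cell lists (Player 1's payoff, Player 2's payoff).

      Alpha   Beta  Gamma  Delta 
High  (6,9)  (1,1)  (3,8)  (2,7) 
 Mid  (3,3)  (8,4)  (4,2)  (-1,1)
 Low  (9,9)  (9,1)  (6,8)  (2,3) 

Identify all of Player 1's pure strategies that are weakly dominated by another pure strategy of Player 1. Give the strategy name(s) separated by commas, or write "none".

High, Mid

High is weakly dominated by Low (Alpha: 9>6, Beta: 9>1, Gamma: 6>3, Delta: 2=2).
Mid is weakly dominated by Low (Alpha: 9>3, Beta: 9>8, Gamma: 6>4, Delta: 2>-1).
Nothing dominates Low: High at Alpha (9>6); Mid at Alpha (9>3).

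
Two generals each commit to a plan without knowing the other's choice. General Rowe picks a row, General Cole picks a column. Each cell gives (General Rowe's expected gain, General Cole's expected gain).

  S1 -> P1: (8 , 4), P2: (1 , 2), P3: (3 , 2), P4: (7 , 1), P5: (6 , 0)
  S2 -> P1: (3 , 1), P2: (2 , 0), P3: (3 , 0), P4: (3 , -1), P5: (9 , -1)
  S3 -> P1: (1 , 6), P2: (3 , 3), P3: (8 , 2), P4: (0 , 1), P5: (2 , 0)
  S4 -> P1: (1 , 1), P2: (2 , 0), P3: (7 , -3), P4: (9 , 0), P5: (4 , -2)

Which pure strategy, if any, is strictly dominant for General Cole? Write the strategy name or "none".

P1 vs P2: S1: 4>2, S2: 1>0, S3: 6>3, S4: 1>0.
P1 vs P3: S1: 4>2, S2: 1>0, S3: 6>2, S4: 1>-3.
P1 vs P4: S1: 4>1, S2: 1>-1, S3: 6>1, S4: 1>0.
P1 vs P5: S1: 4>0, S2: 1>-1, S3: 6>0, S4: 1>-2.
P1 strictly beats every other strategy against every opponent action, so it is strictly dominant.

P1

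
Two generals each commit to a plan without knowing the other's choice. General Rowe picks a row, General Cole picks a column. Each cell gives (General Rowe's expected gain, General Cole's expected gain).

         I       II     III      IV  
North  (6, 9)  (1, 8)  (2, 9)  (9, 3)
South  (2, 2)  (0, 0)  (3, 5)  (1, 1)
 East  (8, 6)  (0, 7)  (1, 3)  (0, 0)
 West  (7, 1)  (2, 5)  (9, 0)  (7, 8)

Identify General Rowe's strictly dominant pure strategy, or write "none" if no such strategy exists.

none

North fails to dominate South at III (2<3).
South fails to dominate North at I (2<6).
East fails to dominate North at II (0<1).
West fails to dominate North at IV (7<9).
No single strategy dominates all the others.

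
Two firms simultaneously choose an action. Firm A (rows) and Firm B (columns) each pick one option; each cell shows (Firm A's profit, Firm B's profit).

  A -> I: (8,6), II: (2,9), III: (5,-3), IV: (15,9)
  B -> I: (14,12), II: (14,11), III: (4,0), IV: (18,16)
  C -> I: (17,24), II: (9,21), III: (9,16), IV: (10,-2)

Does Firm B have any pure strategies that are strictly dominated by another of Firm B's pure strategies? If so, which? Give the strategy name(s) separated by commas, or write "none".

I: no other strategy beats it everywhere (II at B (12>11); III at A (6>-3); IV at C (24>-2)).
II: no other strategy beats it everywhere (I at A (9>6); III at A (9>-3); IV at A (9=9)).
I strictly dominates III — A: 6>-3, B: 12>0, C: 24>16.
IV: no other strategy beats it everywhere (I at A (9>6); II at A (9=9); III at A (9>-3)).

III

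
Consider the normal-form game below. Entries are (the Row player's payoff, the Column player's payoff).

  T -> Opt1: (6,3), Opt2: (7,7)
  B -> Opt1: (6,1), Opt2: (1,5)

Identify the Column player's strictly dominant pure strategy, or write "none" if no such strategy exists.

Opt2 vs Opt1: T: 7>3, B: 5>1.
Opt2 strictly beats every other strategy against every opponent action, so it is strictly dominant.

Opt2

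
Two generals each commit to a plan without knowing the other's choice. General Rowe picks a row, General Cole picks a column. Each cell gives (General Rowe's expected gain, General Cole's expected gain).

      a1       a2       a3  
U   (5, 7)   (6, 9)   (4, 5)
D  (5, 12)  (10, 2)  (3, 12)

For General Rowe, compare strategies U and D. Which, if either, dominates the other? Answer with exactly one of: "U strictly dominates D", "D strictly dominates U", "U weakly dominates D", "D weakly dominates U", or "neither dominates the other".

neither dominates the other

U's payoffs vs D's, by General Cole's action — a1: 5=5, a2: 6<10, a3: 4>3.
U does better at a3 but worse at a2; neither strategy dominates the other.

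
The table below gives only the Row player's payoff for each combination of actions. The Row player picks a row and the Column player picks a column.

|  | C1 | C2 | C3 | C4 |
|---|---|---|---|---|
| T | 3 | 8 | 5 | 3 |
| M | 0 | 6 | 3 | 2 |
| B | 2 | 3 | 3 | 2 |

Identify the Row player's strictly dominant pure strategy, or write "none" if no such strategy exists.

T vs M: C1: 3>0, C2: 8>6, C3: 5>3, C4: 3>2.
T vs B: C1: 3>2, C2: 8>3, C3: 5>3, C4: 3>2.
T strictly beats every other strategy against every opponent action, so it is strictly dominant.

T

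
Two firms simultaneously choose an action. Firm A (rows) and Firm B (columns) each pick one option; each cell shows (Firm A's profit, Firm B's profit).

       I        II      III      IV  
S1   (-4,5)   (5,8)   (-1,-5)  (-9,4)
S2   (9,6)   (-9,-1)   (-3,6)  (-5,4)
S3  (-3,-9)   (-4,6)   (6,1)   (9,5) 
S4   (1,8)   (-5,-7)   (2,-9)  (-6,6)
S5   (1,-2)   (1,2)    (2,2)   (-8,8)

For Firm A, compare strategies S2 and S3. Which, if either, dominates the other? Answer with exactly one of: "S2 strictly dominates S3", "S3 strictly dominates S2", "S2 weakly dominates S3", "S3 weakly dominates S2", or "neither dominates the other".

neither dominates the other

Compare S2 to S3 across each choice by Firm B: I: 9>-3, II: -9<-4, III: -3<6, IV: -5<9.
S2 does better at I but worse at II, III, IV; neither strategy dominates the other.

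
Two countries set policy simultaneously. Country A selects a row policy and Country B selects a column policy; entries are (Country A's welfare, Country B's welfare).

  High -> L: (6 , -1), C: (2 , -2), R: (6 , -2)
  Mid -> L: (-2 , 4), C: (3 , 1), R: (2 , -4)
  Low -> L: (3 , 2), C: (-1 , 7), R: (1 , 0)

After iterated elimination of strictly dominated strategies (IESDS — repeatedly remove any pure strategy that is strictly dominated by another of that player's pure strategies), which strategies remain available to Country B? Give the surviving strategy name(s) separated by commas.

For Country A, High strictly dominates Low on the remaining columns (L: 6>3, C: 2>-1, R: 6>1); eliminate Low.
For Country B, L strictly dominates C on the remaining rows (High: -1>-2, Mid: 4>1); eliminate C.
Country A's strategy Mid is strictly dominated by High (L: 6>-2, R: 6>2) and is removed.
Country B's strategy R is strictly dominated by L (High: -1>-2) and is removed.
Among the remaining strategies, none is strictly dominated by another pure strategy of the same player, so the elimination stops.
Surviving strategies — Country A: {High}; Country B: {L}.

L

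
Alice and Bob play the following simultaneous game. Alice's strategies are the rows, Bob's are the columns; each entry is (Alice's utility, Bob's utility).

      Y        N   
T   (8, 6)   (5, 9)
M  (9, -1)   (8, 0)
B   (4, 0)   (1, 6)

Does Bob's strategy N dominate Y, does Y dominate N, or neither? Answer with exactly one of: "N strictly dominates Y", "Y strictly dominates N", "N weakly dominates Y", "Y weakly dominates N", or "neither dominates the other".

N strictly dominates Y

Compare N to Y across each choice by Alice: T: 9>6, M: 0>-1, B: 6>0.
N gives a strictly higher payoff against each choice by Alice, so N strictly dominates Y.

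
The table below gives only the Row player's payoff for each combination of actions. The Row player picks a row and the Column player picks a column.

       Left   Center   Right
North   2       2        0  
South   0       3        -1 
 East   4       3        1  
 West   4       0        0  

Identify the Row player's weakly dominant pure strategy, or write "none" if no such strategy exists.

East

East vs North: Left: 4>2, Center: 3>2, Right: 1>0.
East vs South: Left: 4>0, Center: 3=3, Right: 1>-1.
East vs West: Left: 4=4, Center: 3>0, Right: 1>0.
East is at least as good as every other strategy against every opponent action, so it is weakly dominant.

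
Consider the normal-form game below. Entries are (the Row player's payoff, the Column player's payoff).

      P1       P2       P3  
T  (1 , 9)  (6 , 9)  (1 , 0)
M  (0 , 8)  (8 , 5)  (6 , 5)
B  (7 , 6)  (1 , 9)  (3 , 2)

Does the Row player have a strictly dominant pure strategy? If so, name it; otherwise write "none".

none

T fails to dominate M at P2 (6<8).
M fails to dominate T at P1 (0<1).
B fails to dominate T at P2 (1<6).
No single strategy dominates all the others.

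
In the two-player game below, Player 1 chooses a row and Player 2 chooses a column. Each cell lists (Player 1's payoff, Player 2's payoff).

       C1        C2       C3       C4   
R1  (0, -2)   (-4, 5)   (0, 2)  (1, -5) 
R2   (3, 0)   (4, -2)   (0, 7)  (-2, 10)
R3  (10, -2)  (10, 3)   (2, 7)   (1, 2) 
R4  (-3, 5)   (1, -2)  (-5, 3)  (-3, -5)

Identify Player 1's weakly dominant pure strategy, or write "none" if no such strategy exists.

R3 vs R1: C1: 10>0, C2: 10>-4, C3: 2>0, C4: 1=1.
R3 vs R2: C1: 10>3, C2: 10>4, C3: 2>0, C4: 1>-2.
R3 vs R4: C1: 10>-3, C2: 10>1, C3: 2>-5, C4: 1>-3.
R3 is at least as good as every other strategy against every opponent action, so it is weakly dominant.

R3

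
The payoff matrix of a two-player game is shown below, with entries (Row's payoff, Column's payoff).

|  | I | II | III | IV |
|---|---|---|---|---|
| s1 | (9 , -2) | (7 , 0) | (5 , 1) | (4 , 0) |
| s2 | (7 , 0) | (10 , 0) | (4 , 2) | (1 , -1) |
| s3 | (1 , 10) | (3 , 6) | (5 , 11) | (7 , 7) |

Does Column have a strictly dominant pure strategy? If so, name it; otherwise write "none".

III vs I: s1: 1>-2, s2: 2>0, s3: 11>10.
III vs II: s1: 1>0, s2: 2>0, s3: 11>6.
III vs IV: s1: 1>0, s2: 2>-1, s3: 11>7.
III strictly beats every other strategy against every opponent action, so it is strictly dominant.

III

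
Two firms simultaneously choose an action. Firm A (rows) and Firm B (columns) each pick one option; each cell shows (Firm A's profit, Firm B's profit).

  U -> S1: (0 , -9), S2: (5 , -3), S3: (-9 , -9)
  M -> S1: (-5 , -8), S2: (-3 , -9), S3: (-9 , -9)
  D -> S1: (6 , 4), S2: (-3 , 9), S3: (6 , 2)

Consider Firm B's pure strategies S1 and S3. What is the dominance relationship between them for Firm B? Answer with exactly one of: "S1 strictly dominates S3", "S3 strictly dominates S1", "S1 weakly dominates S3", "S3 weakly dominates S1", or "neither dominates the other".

S1's payoffs vs S3's, by Firm A's action — U: -9=-9, M: -8>-9, D: 4>2.
S1 is at least as good everywhere and strictly better somewhere (tied only at U), so S1 weakly but not strictly dominates S3.

S1 weakly dominates S3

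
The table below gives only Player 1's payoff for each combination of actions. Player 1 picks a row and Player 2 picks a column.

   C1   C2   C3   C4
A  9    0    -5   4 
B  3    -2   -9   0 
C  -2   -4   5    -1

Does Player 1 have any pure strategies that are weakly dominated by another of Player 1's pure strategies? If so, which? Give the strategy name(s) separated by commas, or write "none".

B

Nothing dominates A: B at C1 (9>3); C at C1 (9>-2).
B: dominated, since A does at least as well everywhere (C1: 9>3, C2: 0>-2, C3: -5>-9, C4: 4>0).
C is not dominated — it holds its own against A at C3 (5>-5); B at C3 (5>-9).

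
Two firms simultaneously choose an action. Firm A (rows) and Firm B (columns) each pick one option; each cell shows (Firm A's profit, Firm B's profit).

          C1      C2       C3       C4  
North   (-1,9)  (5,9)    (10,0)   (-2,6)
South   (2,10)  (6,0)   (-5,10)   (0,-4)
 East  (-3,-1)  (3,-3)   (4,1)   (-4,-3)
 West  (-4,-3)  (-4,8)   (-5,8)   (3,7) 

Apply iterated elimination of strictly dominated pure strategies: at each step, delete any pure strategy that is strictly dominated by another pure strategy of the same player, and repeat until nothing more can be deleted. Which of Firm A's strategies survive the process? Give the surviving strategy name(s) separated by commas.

Row East is eliminated: North beats it against every remaining column (C1: -1>-3, C2: 5>3, C3: 10>4, C4: -2>-4).
Column C4 is eliminated: C2 beats it against every remaining row (North: 9>6, South: 0>-4, West: 8>7).
Row West is eliminated: North beats it against every remaining column (C1: -1>-4, C2: 5>-4, C3: 10>-5).
Among the remaining strategies, none is strictly dominated by another pure strategy of the same player, so the elimination stops.
Surviving strategies — Firm A: {North, South}; Firm B: {C1, C2, C3}.

North, South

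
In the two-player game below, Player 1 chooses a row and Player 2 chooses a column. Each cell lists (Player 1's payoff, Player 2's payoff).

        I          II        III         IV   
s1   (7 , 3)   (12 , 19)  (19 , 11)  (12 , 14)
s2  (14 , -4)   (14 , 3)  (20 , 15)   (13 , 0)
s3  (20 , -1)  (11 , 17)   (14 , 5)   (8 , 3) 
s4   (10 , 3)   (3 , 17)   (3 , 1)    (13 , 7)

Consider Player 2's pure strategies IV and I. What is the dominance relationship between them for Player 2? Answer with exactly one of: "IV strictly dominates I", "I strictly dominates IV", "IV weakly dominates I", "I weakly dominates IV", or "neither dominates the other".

Compare IV to I across every action of Player 1: s1: 14>3, s2: 0>-4, s3: 3>-1, s4: 7>3.
Every comparison favours IV, so IV strictly dominates I.

IV strictly dominates I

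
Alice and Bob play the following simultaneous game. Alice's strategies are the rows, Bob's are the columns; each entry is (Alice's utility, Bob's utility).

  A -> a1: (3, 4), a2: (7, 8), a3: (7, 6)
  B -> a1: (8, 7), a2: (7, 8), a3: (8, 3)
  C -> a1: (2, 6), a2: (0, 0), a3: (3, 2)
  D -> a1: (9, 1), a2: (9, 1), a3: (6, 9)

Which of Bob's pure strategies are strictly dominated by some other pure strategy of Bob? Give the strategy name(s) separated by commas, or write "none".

a1 is not dominated — it holds its own against a2 at C (6>0); a3 at B (7>3).
a2: no other strategy beats it everywhere (a1 at A (8>4); a3 at A (8>6)).
a3: no other strategy beats it everywhere (a1 at A (6>4); a2 at C (2>0)).

none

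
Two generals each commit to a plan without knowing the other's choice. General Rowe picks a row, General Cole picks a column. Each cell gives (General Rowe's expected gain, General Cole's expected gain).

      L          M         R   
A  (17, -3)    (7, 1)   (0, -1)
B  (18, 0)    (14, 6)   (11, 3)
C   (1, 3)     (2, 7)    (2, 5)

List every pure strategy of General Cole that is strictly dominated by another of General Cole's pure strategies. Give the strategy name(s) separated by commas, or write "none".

M strictly dominates L — A: 1>-3, B: 6>0, C: 7>3.
M: no other strategy beats it everywhere (L at A (1>-3); R at A (1>-1)).
R is strictly dominated by M (A: 1>-1, B: 6>3, C: 7>5).

L, R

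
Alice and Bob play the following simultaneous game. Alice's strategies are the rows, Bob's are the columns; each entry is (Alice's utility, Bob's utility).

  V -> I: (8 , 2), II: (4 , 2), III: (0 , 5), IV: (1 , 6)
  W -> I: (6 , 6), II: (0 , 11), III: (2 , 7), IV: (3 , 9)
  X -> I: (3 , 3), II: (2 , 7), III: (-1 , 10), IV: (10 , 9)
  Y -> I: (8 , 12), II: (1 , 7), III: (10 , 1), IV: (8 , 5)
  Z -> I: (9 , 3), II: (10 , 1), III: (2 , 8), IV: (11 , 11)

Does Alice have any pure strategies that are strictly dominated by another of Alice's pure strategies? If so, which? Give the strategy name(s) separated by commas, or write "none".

V, W, X

Z strictly dominates V — I: 9>8, II: 10>4, III: 2>0, IV: 11>1.
Y strictly dominates W — I: 8>6, II: 1>0, III: 10>2, IV: 8>3.
X: dominated, since Z does at least as well everywhere (I: 9>3, II: 10>2, III: 2>-1, IV: 11>10).
Y is not dominated — it holds its own against V at I (8=8); W at I (8>6); X at I (8>3); Z at III (10>2).
Nothing dominates Z: V at I (9>8); W at I (9>6); X at I (9>3); Y at I (9>8).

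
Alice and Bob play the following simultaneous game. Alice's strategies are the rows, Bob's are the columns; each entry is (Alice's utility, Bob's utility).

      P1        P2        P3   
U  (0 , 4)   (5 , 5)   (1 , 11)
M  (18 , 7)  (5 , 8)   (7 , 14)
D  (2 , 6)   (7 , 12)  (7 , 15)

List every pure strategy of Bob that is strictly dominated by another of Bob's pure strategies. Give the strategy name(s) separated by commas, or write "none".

P2 strictly dominates P1 — U: 5>4, M: 8>7, D: 12>6.
P2: dominated, since P3 does at least as well everywhere (U: 11>5, M: 14>8, D: 15>12).
P3: no other strategy beats it everywhere (P1 at U (11>4); P2 at U (11>5)).

P1, P2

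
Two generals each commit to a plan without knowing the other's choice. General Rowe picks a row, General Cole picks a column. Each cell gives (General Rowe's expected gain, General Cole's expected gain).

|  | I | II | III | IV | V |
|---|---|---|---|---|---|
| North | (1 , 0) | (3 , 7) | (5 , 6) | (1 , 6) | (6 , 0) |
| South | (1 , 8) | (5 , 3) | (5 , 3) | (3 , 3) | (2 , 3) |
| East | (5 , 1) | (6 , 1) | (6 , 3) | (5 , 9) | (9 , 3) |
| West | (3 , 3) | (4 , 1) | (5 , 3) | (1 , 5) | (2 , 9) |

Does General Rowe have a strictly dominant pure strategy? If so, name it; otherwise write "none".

East vs North: I: 5>1, II: 6>3, III: 6>5, IV: 5>1, V: 9>6.
East vs South: I: 5>1, II: 6>5, III: 6>5, IV: 5>3, V: 9>2.
East vs West: I: 5>3, II: 6>4, III: 6>5, IV: 5>1, V: 9>2.
East strictly beats every other strategy against every opponent action, so it is strictly dominant.

East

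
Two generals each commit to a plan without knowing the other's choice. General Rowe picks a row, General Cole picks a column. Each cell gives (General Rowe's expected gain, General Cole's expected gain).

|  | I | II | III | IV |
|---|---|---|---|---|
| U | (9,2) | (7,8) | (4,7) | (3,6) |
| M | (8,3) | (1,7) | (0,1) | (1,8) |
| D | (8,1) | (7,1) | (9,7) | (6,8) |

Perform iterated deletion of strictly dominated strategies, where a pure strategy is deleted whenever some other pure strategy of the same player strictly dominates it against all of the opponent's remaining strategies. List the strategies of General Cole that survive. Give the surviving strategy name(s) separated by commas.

II, III, IV

Row M is eliminated: U beats it against every remaining column (I: 9>8, II: 7>1, III: 4>0, IV: 3>1).
General Cole's strategy I is strictly dominated by III (U: 7>2, D: 7>1) and is removed.
Among the remaining strategies, none is strictly dominated by another pure strategy of the same player, so the elimination stops.
Surviving strategies — General Rowe: {U, D}; General Cole: {II, III, IV}.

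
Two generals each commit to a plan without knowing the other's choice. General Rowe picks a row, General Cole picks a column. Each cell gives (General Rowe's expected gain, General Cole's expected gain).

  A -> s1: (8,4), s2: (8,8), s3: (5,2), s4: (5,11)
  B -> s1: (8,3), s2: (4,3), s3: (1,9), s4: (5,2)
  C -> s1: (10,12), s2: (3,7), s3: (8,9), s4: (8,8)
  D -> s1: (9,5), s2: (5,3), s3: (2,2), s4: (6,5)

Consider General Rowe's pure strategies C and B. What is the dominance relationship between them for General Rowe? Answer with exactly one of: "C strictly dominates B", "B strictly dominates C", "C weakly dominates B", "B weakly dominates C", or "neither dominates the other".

C's payoffs vs B's, by General Cole's action — s1: 10>8, s2: 3<4, s3: 8>1, s4: 8>5.
C does better at s1, s3, s4 but worse at s2; neither strategy dominates the other.

neither dominates the other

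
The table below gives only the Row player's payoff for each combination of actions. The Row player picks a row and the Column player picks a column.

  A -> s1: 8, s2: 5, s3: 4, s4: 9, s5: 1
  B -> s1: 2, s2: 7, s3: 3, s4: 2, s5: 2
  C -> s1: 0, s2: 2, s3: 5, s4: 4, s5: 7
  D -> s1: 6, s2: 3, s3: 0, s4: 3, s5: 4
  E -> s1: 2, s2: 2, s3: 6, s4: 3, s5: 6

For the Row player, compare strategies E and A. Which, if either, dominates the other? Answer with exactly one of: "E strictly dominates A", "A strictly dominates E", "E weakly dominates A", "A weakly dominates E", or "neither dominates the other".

E's payoffs vs A's, by the Column player's action — s1: 2<8, s2: 2<5, s3: 6>4, s4: 3<9, s5: 6>1.
E does better at s3, s5 but worse at s1, s2, s4; neither strategy dominates the other.

neither dominates the other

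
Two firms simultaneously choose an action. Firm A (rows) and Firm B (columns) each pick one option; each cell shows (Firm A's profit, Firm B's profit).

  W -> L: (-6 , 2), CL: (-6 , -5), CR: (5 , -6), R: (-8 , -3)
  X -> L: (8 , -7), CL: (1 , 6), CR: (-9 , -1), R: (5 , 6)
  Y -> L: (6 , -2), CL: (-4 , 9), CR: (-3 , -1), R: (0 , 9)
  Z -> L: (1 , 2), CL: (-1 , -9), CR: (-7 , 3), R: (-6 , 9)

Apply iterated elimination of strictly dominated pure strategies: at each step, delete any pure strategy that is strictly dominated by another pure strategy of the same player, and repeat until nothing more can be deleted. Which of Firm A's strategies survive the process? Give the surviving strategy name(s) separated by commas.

X

Firm B's strategy CR is strictly dominated by R (W: -3>-6, X: 6>-1, Y: 9>-1, Z: 9>3) and is removed.
Row W is eliminated: X beats it against every remaining column (L: 8>-6, CL: 1>-6, R: 5>-8).
For Firm A, X strictly dominates Y on the remaining columns (L: 8>6, CL: 1>-4, R: 5>0); eliminate Y.
Row Z is eliminated: X beats it against every remaining column (L: 8>1, CL: 1>-1, R: 5>-6).
Firm B's strategy L is strictly dominated by CL (X: 6>-7) and is removed.
Among the remaining strategies, none is strictly dominated by another pure strategy of the same player, so the elimination stops.
Surviving strategies — Firm A: {X}; Firm B: {CL, R}.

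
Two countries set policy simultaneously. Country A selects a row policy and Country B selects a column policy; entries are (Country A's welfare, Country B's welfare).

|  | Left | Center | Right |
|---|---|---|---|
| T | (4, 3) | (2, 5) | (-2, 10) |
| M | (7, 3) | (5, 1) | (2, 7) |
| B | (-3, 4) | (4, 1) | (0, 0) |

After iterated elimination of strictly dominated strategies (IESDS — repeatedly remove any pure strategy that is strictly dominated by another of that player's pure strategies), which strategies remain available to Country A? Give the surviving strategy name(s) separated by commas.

For Country A, M strictly dominates T on the remaining columns (Left: 7>4, Center: 5>2, Right: 2>-2); eliminate T.
Country A's strategy B is strictly dominated by M (Left: 7>-3, Center: 5>4, Right: 2>0) and is removed.
Country B's strategy Left is strictly dominated by Right (M: 7>3) and is removed.
For Country B, Right strictly dominates Center on the remaining rows (M: 7>1); eliminate Center.
Among the remaining strategies, none is strictly dominated by another pure strategy of the same player, so the elimination stops.
Surviving strategies — Country A: {M}; Country B: {Right}.

M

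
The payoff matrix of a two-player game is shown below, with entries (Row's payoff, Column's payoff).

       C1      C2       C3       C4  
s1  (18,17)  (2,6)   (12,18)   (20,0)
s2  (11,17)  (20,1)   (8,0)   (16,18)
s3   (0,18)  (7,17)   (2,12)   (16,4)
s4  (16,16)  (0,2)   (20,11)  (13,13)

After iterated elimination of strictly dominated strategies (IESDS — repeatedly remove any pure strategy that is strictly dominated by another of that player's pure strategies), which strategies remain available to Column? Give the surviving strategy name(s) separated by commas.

Column's strategy C2 is strictly dominated by C1 (s1: 17>6, s2: 17>1, s3: 18>17, s4: 16>2) and is removed.
For Row, s1 strictly dominates s2 on the remaining columns (C1: 18>11, C3: 12>8, C4: 20>16); eliminate s2.
For Row, s1 strictly dominates s3 on the remaining columns (C1: 18>0, C3: 12>2, C4: 20>16); eliminate s3.
For Column, C1 strictly dominates C4 on the remaining rows (s1: 17>0, s4: 16>13); eliminate C4.
Among the remaining strategies, none is strictly dominated by another pure strategy of the same player, so the elimination stops.
Surviving strategies — Row: {s1, s4}; Column: {C1, C3}.

C1, C3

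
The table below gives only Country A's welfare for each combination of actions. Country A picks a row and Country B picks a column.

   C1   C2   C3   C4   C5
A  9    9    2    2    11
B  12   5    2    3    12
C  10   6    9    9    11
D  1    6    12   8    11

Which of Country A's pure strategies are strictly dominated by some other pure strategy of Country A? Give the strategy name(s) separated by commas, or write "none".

A is not dominated — it holds its own against B at C2 (9>5); C at C2 (9>6); D at C1 (9>1).
B: no other strategy beats it everywhere (A at C1 (12>9); C at C1 (12>10); D at C1 (12>1)).
C: no other strategy beats it everywhere (A at C1 (10>9); B at C2 (6>5); D at C1 (10>1)).
D: no other strategy beats it everywhere (A at C3 (12>2); B at C2 (6>5); C at C2 (6=6)).

none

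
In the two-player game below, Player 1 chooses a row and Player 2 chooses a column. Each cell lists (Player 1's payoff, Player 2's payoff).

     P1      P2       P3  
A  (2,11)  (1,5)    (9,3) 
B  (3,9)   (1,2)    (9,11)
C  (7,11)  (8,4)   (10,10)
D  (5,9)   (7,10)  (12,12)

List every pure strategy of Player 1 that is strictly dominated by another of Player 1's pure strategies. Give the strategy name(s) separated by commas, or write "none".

A, B

A: dominated, since C does at least as well everywhere (P1: 7>2, P2: 8>1, P3: 10>9).
B: dominated, since C does at least as well everywhere (P1: 7>3, P2: 8>1, P3: 10>9).
C: no other strategy beats it everywhere (A at P1 (7>2); B at P1 (7>3); D at P1 (7>5)).
D is not dominated — it holds its own against A at P1 (5>2); B at P1 (5>3); C at P3 (12>10).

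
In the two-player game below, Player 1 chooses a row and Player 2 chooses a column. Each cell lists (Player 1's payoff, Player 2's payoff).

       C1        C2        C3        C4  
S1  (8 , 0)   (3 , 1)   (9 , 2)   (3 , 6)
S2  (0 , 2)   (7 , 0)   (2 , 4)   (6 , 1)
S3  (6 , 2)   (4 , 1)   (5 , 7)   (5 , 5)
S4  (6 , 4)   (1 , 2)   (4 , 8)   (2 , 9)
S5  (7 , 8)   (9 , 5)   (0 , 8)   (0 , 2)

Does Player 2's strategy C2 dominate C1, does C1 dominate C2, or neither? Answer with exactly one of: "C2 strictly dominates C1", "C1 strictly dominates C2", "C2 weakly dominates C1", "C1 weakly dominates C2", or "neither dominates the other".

neither dominates the other

C2's payoffs vs C1's, by Player 1's action — S1: 1>0, S2: 0<2, S3: 1<2, S4: 2<4, S5: 5<8.
C2 does better at S1 but worse at S2, S3, S4, S5; neither strategy dominates the other.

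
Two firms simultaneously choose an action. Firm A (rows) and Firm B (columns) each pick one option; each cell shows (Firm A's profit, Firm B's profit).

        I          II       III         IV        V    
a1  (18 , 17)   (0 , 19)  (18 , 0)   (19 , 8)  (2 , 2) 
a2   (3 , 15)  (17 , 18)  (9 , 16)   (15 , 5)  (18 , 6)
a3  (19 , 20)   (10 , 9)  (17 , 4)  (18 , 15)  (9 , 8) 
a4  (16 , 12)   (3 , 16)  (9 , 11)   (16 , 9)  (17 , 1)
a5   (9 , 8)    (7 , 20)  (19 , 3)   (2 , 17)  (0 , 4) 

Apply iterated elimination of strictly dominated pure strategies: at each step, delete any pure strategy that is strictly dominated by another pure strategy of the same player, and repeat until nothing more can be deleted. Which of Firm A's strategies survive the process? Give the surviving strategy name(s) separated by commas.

a2, a3

For Firm B, II strictly dominates III on the remaining rows (a1: 19>0, a2: 18>16, a3: 9>4, a4: 16>11, a5: 20>3); eliminate III.
Firm A's strategy a5 is strictly dominated by a3 (I: 19>9, II: 10>7, IV: 18>2, V: 9>0) and is removed.
Column IV is eliminated: I beats it against every remaining row (a1: 17>8, a2: 15>5, a3: 20>15, a4: 12>9).
For Firm A, a3 strictly dominates a1 on the remaining columns (I: 19>18, II: 10>0, V: 9>2); eliminate a1.
Column V is eliminated: I beats it against every remaining row (a2: 15>6, a3: 20>8, a4: 12>1).
Row a4 is eliminated: a3 beats it against every remaining column (I: 19>16, II: 10>3).
Among the remaining strategies, none is strictly dominated by another pure strategy of the same player, so the elimination stops.
Surviving strategies — Firm A: {a2, a3}; Firm B: {I, II}.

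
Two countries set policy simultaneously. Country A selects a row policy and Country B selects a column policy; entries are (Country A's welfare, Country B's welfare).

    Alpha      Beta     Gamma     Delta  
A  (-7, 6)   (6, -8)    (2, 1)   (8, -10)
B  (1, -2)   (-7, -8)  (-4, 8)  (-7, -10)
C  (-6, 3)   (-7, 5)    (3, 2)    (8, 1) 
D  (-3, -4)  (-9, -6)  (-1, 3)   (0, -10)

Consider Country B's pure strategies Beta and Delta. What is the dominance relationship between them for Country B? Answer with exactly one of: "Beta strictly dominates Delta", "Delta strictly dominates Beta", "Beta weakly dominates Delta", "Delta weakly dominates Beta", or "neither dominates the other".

Beta strictly dominates Delta

Beta's payoffs vs Delta's, by Country A's action — A: -8>-10, B: -8>-10, C: 5>1, D: -6>-10.
Beta gives a strictly higher payoff against every action of Country A, so Beta strictly dominates Delta.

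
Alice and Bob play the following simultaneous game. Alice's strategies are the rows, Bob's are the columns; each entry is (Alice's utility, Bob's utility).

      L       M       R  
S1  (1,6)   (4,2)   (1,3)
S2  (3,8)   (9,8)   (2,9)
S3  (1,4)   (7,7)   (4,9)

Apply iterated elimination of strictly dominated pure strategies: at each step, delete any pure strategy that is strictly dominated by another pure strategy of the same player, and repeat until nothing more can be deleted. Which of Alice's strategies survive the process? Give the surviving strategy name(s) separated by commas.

Alice's strategy S1 is strictly dominated by S2 (L: 3>1, M: 9>4, R: 2>1) and is removed.
Column L is eliminated: R beats it against every remaining row (S2: 9>8, S3: 9>4).
Column M is eliminated: R beats it against every remaining row (S2: 9>8, S3: 9>7).
Row S2 is eliminated: S3 beats it against every remaining column (R: 4>2).
Among the remaining strategies, none is strictly dominated by another pure strategy of the same player, so the elimination stops.
Surviving strategies — Alice: {S3}; Bob: {R}.

S3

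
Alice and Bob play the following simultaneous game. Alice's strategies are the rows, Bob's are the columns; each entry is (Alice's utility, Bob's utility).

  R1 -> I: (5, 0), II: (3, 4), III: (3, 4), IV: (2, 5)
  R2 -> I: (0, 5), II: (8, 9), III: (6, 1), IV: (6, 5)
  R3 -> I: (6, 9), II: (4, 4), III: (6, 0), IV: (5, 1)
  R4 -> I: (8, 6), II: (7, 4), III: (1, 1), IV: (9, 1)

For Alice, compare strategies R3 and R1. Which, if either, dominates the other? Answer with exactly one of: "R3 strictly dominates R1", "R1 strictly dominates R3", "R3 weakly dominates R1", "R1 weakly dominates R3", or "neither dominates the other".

Compare R3 to R1 across each opponent action: I: 6>5, II: 4>3, III: 6>3, IV: 5>2.
R3 gives a strictly higher payoff against each opponent action, so R3 strictly dominates R1.

R3 strictly dominates R1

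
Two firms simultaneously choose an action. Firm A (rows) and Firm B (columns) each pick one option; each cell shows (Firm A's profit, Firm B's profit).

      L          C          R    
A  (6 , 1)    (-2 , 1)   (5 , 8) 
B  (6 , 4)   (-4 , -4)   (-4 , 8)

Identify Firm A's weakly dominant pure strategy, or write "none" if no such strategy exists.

A vs B: L: 6=6, C: -2>-4, R: 5>-4.
A is at least as good as every other strategy against every opponent action, so it is weakly dominant.

A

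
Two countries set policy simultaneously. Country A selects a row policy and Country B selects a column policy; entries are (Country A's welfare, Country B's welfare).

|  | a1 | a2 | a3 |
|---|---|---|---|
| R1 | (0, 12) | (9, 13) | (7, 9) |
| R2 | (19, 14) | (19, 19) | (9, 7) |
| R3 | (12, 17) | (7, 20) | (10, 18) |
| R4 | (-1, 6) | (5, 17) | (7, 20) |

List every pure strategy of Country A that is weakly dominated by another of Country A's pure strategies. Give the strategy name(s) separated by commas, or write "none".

R1 is weakly dominated by R2 (a1: 19>0, a2: 19>9, a3: 9>7).
R2 is not dominated — it holds its own against R1 at a1 (19>0); R3 at a1 (19>12); R4 at a1 (19>-1).
R3 is not dominated — it holds its own against R1 at a1 (12>0); R2 at a3 (10>9); R4 at a1 (12>-1).
R1 weakly dominates R4 — a1: 0>-1, a2: 9>5, a3: 7=7.

R1, R4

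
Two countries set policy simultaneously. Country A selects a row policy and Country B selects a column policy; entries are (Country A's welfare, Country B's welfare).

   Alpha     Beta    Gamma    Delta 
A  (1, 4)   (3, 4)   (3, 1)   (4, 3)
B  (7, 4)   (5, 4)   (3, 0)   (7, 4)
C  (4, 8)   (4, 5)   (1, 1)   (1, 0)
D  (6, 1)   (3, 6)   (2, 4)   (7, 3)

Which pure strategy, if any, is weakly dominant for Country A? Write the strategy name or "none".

B

B vs A: Alpha: 7>1, Beta: 5>3, Gamma: 3=3, Delta: 7>4.
B vs C: Alpha: 7>4, Beta: 5>4, Gamma: 3>1, Delta: 7>1.
B vs D: Alpha: 7>6, Beta: 5>3, Gamma: 3>2, Delta: 7=7.
B is at least as good as every other strategy against every opponent action, so it is weakly dominant.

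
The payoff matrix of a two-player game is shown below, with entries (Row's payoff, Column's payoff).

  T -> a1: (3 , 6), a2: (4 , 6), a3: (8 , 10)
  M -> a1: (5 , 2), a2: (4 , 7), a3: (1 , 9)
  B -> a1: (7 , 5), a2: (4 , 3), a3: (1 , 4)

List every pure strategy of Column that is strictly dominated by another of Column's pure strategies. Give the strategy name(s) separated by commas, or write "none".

a2

a1: no other strategy beats it everywhere (a2 at T (6=6); a3 at B (5>4)).
a2 is strictly dominated by a3 (T: 10>6, M: 9>7, B: 4>3).
a3 is not dominated — it holds its own against a1 at T (10>6); a2 at T (10>6).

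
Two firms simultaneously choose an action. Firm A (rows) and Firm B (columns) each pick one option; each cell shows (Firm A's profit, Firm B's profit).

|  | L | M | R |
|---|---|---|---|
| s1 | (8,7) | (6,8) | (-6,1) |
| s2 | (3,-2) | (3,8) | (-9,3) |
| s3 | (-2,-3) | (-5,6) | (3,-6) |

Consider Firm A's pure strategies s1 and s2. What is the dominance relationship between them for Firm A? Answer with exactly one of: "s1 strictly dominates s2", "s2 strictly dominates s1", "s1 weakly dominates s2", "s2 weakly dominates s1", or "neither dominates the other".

s1's payoffs vs s2's, by Firm B's action — L: 8>3, M: 6>3, R: -6>-9.
Every comparison favours s1, so s1 strictly dominates s2.

s1 strictly dominates s2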